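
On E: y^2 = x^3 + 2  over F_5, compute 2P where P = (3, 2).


Doubling: s = (3 x1^2 + a) / (2 y1)
s = (3*3^2 + 0) / (2*2) mod 5 = 3
x3 = s^2 - 2 x1 mod 5 = 3^2 - 2*3 = 3
y3 = s (x1 - x3) - y1 mod 5 = 3 * (3 - 3) - 2 = 3

2P = (3, 3)


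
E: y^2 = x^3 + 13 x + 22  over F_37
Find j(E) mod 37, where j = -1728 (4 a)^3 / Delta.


Delta = -16(4 a^3 + 27 b^2) mod 37 = 28
-1728 * (4 a)^3 = -1728 * (4*13)^3 mod 37 = 14
j = 14 * 28^(-1) mod 37 = 19

j = 19 (mod 37)


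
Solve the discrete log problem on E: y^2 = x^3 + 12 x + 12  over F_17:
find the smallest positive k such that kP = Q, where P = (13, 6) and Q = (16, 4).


Enumerate multiples of P until we hit Q = (16, 4):
  1P = (13, 6)
  2P = (16, 13)
  3P = (1, 5)
  4P = (1, 12)
  5P = (16, 4)
Match found at i = 5.

k = 5


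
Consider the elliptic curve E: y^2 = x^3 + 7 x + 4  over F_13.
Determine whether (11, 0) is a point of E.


Check whether y^2 = x^3 + 7 x + 4 (mod 13) for (x, y) = (11, 0).
LHS: y^2 = 0^2 mod 13 = 0
RHS: x^3 + 7 x + 4 = 11^3 + 7*11 + 4 mod 13 = 8
LHS != RHS

No, not on the curve


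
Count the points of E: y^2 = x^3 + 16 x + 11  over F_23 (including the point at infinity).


For each x in F_23, count y with y^2 = x^3 + 16 x + 11 mod 23:
  x = 4: RHS = 1, y in [1, 22]  -> 2 point(s)
  x = 5: RHS = 9, y in [3, 20]  -> 2 point(s)
  x = 6: RHS = 1, y in [1, 22]  -> 2 point(s)
  x = 7: RHS = 6, y in [11, 12]  -> 2 point(s)
  x = 11: RHS = 0, y in [0]  -> 1 point(s)
  x = 13: RHS = 1, y in [1, 22]  -> 2 point(s)
  x = 14: RHS = 12, y in [9, 14]  -> 2 point(s)
  x = 16: RHS = 16, y in [4, 19]  -> 2 point(s)
  x = 18: RHS = 13, y in [6, 17]  -> 2 point(s)
Affine points: 17. Add the point at infinity: total = 18.

#E(F_23) = 18


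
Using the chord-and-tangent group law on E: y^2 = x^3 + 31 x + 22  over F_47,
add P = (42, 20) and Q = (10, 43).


P != Q, so use the chord formula.
s = (y2 - y1) / (x2 - x1) = (23) / (15) mod 47 = 36
x3 = s^2 - x1 - x2 mod 47 = 36^2 - 42 - 10 = 22
y3 = s (x1 - x3) - y1 mod 47 = 36 * (42 - 22) - 20 = 42

P + Q = (22, 42)


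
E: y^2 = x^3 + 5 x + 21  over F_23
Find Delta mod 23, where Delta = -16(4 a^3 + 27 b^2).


4 a^3 + 27 b^2 = 4*5^3 + 27*21^2 = 500 + 11907 = 12407
Delta = -16 * (12407) = -198512
Delta mod 23 = 1

Delta = 1 (mod 23)


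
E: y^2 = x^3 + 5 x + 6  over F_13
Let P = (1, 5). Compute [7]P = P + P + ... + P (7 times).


k = 7 = 111_2 (binary, LSB first: 111)
Double-and-add from P = (1, 5):
  bit 0 = 1: acc = O + (1, 5) = (1, 5)
  bit 1 = 1: acc = (1, 5) + (8, 5) = (4, 8)
  bit 2 = 1: acc = (4, 8) + (9, 0) = (1, 8)

7P = (1, 8)


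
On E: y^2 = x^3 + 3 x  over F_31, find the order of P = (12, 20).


Compute successive multiples of P until we hit O:
  1P = (12, 20)
  2P = (25, 13)
  3P = (13, 2)
  4P = (20, 0)
  5P = (13, 29)
  6P = (25, 18)
  7P = (12, 11)
  8P = O

ord(P) = 8


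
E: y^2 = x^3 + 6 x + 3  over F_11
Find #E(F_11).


For each x in F_11, count y with y^2 = x^3 + 6 x + 3 mod 11:
  x = 0: RHS = 3, y in [5, 6]  -> 2 point(s)
  x = 2: RHS = 1, y in [1, 10]  -> 2 point(s)
  x = 3: RHS = 4, y in [2, 9]  -> 2 point(s)
  x = 4: RHS = 3, y in [5, 6]  -> 2 point(s)
  x = 5: RHS = 4, y in [2, 9]  -> 2 point(s)
  x = 7: RHS = 3, y in [5, 6]  -> 2 point(s)
  x = 9: RHS = 5, y in [4, 7]  -> 2 point(s)
Affine points: 14. Add the point at infinity: total = 15.

#E(F_11) = 15


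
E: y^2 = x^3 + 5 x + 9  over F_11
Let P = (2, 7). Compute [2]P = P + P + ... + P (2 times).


k = 2 = 10_2 (binary, LSB first: 01)
Double-and-add from P = (2, 7):
  bit 0 = 0: acc unchanged = O
  bit 1 = 1: acc = O + (0, 8) = (0, 8)

2P = (0, 8)


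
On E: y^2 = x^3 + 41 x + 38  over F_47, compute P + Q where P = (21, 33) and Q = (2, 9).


P != Q, so use the chord formula.
s = (y2 - y1) / (x2 - x1) = (23) / (28) mod 47 = 26
x3 = s^2 - x1 - x2 mod 47 = 26^2 - 21 - 2 = 42
y3 = s (x1 - x3) - y1 mod 47 = 26 * (21 - 42) - 33 = 32

P + Q = (42, 32)


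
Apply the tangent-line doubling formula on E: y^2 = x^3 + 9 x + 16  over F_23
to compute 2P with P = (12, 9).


Doubling: s = (3 x1^2 + a) / (2 y1)
s = (3*12^2 + 9) / (2*9) mod 23 = 13
x3 = s^2 - 2 x1 mod 23 = 13^2 - 2*12 = 7
y3 = s (x1 - x3) - y1 mod 23 = 13 * (12 - 7) - 9 = 10

2P = (7, 10)


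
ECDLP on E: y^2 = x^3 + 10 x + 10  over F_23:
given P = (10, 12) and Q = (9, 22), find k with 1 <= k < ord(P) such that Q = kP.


Enumerate multiples of P until we hit Q = (9, 22):
  1P = (10, 12)
  2P = (9, 22)
Match found at i = 2.

k = 2


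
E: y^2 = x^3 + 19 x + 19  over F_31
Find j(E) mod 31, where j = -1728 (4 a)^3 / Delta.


Delta = -16(4 a^3 + 27 b^2) mod 31 = 24
-1728 * (4 a)^3 = -1728 * (4*19)^3 mod 31 = 4
j = 4 * 24^(-1) mod 31 = 26

j = 26 (mod 31)


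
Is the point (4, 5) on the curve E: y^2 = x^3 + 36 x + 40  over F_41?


Check whether y^2 = x^3 + 36 x + 40 (mod 41) for (x, y) = (4, 5).
LHS: y^2 = 5^2 mod 41 = 25
RHS: x^3 + 36 x + 40 = 4^3 + 36*4 + 40 mod 41 = 2
LHS != RHS

No, not on the curve


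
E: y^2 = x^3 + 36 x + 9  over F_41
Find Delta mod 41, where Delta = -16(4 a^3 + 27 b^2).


4 a^3 + 27 b^2 = 4*36^3 + 27*9^2 = 186624 + 2187 = 188811
Delta = -16 * (188811) = -3020976
Delta mod 41 = 27

Delta = 27 (mod 41)


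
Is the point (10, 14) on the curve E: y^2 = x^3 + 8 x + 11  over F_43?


Check whether y^2 = x^3 + 8 x + 11 (mod 43) for (x, y) = (10, 14).
LHS: y^2 = 14^2 mod 43 = 24
RHS: x^3 + 8 x + 11 = 10^3 + 8*10 + 11 mod 43 = 16
LHS != RHS

No, not on the curve


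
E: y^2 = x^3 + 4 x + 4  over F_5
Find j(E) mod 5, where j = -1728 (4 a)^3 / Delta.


Delta = -16(4 a^3 + 27 b^2) mod 5 = 2
-1728 * (4 a)^3 = -1728 * (4*4)^3 mod 5 = 2
j = 2 * 2^(-1) mod 5 = 1

j = 1 (mod 5)


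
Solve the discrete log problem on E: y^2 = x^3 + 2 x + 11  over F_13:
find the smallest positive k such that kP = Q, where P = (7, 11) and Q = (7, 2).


Enumerate multiples of P until we hit Q = (7, 2):
  1P = (7, 11)
  2P = (11, 8)
  3P = (11, 5)
  4P = (7, 2)
Match found at i = 4.

k = 4


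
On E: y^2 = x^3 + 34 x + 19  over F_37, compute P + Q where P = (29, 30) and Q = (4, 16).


P != Q, so use the chord formula.
s = (y2 - y1) / (x2 - x1) = (23) / (12) mod 37 = 5
x3 = s^2 - x1 - x2 mod 37 = 5^2 - 29 - 4 = 29
y3 = s (x1 - x3) - y1 mod 37 = 5 * (29 - 29) - 30 = 7

P + Q = (29, 7)


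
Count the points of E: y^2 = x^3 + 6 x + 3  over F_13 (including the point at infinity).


For each x in F_13, count y with y^2 = x^3 + 6 x + 3 mod 13:
  x = 0: RHS = 3, y in [4, 9]  -> 2 point(s)
  x = 1: RHS = 10, y in [6, 7]  -> 2 point(s)
  x = 2: RHS = 10, y in [6, 7]  -> 2 point(s)
  x = 3: RHS = 9, y in [3, 10]  -> 2 point(s)
  x = 4: RHS = 0, y in [0]  -> 1 point(s)
  x = 8: RHS = 4, y in [2, 11]  -> 2 point(s)
  x = 10: RHS = 10, y in [6, 7]  -> 2 point(s)
  x = 11: RHS = 9, y in [3, 10]  -> 2 point(s)
  x = 12: RHS = 9, y in [3, 10]  -> 2 point(s)
Affine points: 17. Add the point at infinity: total = 18.

#E(F_13) = 18


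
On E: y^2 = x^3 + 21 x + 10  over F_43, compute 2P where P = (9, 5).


Doubling: s = (3 x1^2 + a) / (2 y1)
s = (3*9^2 + 21) / (2*5) mod 43 = 35
x3 = s^2 - 2 x1 mod 43 = 35^2 - 2*9 = 3
y3 = s (x1 - x3) - y1 mod 43 = 35 * (9 - 3) - 5 = 33

2P = (3, 33)


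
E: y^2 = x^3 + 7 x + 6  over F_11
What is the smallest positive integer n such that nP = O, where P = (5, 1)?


Compute successive multiples of P until we hit O:
  1P = (5, 1)
  2P = (10, 3)
  3P = (1, 5)
  4P = (6, 0)
  5P = (1, 6)
  6P = (10, 8)
  7P = (5, 10)
  8P = O

ord(P) = 8


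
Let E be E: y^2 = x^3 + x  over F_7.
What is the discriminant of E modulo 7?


4 a^3 + 27 b^2 = 4*1^3 + 27*0^2 = 4 + 0 = 4
Delta = -16 * (4) = -64
Delta mod 7 = 6

Delta = 6 (mod 7)


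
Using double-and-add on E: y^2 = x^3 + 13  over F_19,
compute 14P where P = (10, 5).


k = 14 = 1110_2 (binary, LSB first: 0111)
Double-and-add from P = (10, 5):
  bit 0 = 0: acc unchanged = O
  bit 1 = 1: acc = O + (6, 1) = (6, 1)
  bit 2 = 1: acc = (6, 1) + (16, 10) = (17, 10)
  bit 3 = 1: acc = (17, 10) + (13, 14) = (9, 1)

14P = (9, 1)


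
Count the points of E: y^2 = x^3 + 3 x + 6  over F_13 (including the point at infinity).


For each x in F_13, count y with y^2 = x^3 + 3 x + 6 mod 13:
  x = 1: RHS = 10, y in [6, 7]  -> 2 point(s)
  x = 3: RHS = 3, y in [4, 9]  -> 2 point(s)
  x = 4: RHS = 4, y in [2, 11]  -> 2 point(s)
  x = 5: RHS = 3, y in [4, 9]  -> 2 point(s)
  x = 8: RHS = 9, y in [3, 10]  -> 2 point(s)
  x = 10: RHS = 9, y in [3, 10]  -> 2 point(s)
Affine points: 12. Add the point at infinity: total = 13.

#E(F_13) = 13


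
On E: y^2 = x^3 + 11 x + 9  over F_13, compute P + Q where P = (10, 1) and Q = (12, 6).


P != Q, so use the chord formula.
s = (y2 - y1) / (x2 - x1) = (5) / (2) mod 13 = 9
x3 = s^2 - x1 - x2 mod 13 = 9^2 - 10 - 12 = 7
y3 = s (x1 - x3) - y1 mod 13 = 9 * (10 - 7) - 1 = 0

P + Q = (7, 0)


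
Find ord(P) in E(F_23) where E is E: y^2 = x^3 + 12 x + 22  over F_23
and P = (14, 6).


Compute successive multiples of P until we hit O:
  1P = (14, 6)
  2P = (11, 6)
  3P = (21, 17)
  4P = (13, 12)
  5P = (9, 10)
  6P = (8, 3)
  7P = (7, 9)
  8P = (5, 0)
  ... (continuing to 16P)
  16P = O

ord(P) = 16


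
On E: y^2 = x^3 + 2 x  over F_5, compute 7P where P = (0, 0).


k = 7 = 111_2 (binary, LSB first: 111)
Double-and-add from P = (0, 0):
  bit 0 = 1: acc = O + (0, 0) = (0, 0)
  bit 1 = 1: acc = (0, 0) + O = (0, 0)
  bit 2 = 1: acc = (0, 0) + O = (0, 0)

7P = (0, 0)


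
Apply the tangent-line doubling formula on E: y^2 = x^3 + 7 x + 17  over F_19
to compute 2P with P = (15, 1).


Doubling: s = (3 x1^2 + a) / (2 y1)
s = (3*15^2 + 7) / (2*1) mod 19 = 18
x3 = s^2 - 2 x1 mod 19 = 18^2 - 2*15 = 9
y3 = s (x1 - x3) - y1 mod 19 = 18 * (15 - 9) - 1 = 12

2P = (9, 12)


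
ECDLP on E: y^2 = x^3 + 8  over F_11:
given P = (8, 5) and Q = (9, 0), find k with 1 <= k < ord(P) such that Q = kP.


Enumerate multiples of P until we hit Q = (9, 0):
  1P = (8, 5)
  2P = (9, 0)
Match found at i = 2.

k = 2


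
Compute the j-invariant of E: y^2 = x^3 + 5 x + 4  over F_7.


Delta = -16(4 a^3 + 27 b^2) mod 7 = 5
-1728 * (4 a)^3 = -1728 * (4*5)^3 mod 7 = 6
j = 6 * 5^(-1) mod 7 = 4

j = 4 (mod 7)


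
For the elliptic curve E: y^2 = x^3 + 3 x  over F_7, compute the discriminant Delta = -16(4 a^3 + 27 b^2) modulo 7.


4 a^3 + 27 b^2 = 4*3^3 + 27*0^2 = 108 + 0 = 108
Delta = -16 * (108) = -1728
Delta mod 7 = 1

Delta = 1 (mod 7)


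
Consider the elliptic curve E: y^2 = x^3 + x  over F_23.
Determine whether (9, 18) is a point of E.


Check whether y^2 = x^3 + 1 x + 0 (mod 23) for (x, y) = (9, 18).
LHS: y^2 = 18^2 mod 23 = 2
RHS: x^3 + 1 x + 0 = 9^3 + 1*9 + 0 mod 23 = 2
LHS = RHS

Yes, on the curve


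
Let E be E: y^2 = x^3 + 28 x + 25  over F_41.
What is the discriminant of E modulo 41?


4 a^3 + 27 b^2 = 4*28^3 + 27*25^2 = 87808 + 16875 = 104683
Delta = -16 * (104683) = -1674928
Delta mod 41 = 4

Delta = 4 (mod 41)


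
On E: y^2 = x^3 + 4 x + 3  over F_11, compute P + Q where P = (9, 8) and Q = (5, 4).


P != Q, so use the chord formula.
s = (y2 - y1) / (x2 - x1) = (7) / (7) mod 11 = 1
x3 = s^2 - x1 - x2 mod 11 = 1^2 - 9 - 5 = 9
y3 = s (x1 - x3) - y1 mod 11 = 1 * (9 - 9) - 8 = 3

P + Q = (9, 3)


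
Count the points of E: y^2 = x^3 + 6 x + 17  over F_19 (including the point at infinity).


For each x in F_19, count y with y^2 = x^3 + 6 x + 17 mod 19:
  x = 0: RHS = 17, y in [6, 13]  -> 2 point(s)
  x = 1: RHS = 5, y in [9, 10]  -> 2 point(s)
  x = 3: RHS = 5, y in [9, 10]  -> 2 point(s)
  x = 5: RHS = 1, y in [1, 18]  -> 2 point(s)
  x = 8: RHS = 7, y in [8, 11]  -> 2 point(s)
  x = 15: RHS = 5, y in [9, 10]  -> 2 point(s)
  x = 17: RHS = 16, y in [4, 15]  -> 2 point(s)
Affine points: 14. Add the point at infinity: total = 15.

#E(F_19) = 15


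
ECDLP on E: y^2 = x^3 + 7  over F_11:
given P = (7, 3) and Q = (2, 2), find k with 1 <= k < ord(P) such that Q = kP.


Enumerate multiples of P until we hit Q = (2, 2):
  1P = (7, 3)
  2P = (6, 5)
  3P = (2, 9)
  4P = (3, 1)
  5P = (4, 4)
  6P = (5, 0)
  7P = (4, 7)
  8P = (3, 10)
  9P = (2, 2)
Match found at i = 9.

k = 9


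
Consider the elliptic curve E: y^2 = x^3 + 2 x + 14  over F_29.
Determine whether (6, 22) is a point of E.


Check whether y^2 = x^3 + 2 x + 14 (mod 29) for (x, y) = (6, 22).
LHS: y^2 = 22^2 mod 29 = 20
RHS: x^3 + 2 x + 14 = 6^3 + 2*6 + 14 mod 29 = 10
LHS != RHS

No, not on the curve


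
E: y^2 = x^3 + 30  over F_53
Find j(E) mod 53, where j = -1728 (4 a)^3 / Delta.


Delta = -16(4 a^3 + 27 b^2) mod 53 = 8
-1728 * (4 a)^3 = -1728 * (4*0)^3 mod 53 = 0
j = 0 * 8^(-1) mod 53 = 0

j = 0 (mod 53)


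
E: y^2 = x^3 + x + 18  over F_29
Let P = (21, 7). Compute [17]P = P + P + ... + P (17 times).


k = 17 = 10001_2 (binary, LSB first: 10001)
Double-and-add from P = (21, 7):
  bit 0 = 1: acc = O + (21, 7) = (21, 7)
  bit 1 = 0: acc unchanged = (21, 7)
  bit 2 = 0: acc unchanged = (21, 7)
  bit 3 = 0: acc unchanged = (21, 7)
  bit 4 = 1: acc = (21, 7) + (24, 27) = (22, 25)

17P = (22, 25)


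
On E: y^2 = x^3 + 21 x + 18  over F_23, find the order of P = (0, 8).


Compute successive multiples of P until we hit O:
  1P = (0, 8)
  2P = (9, 19)
  3P = (3, 19)
  4P = (13, 21)
  5P = (11, 4)
  6P = (7, 5)
  7P = (19, 10)
  8P = (10, 20)
  ... (continuing to 23P)
  23P = O

ord(P) = 23


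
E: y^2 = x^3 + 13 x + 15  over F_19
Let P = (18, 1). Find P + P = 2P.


Doubling: s = (3 x1^2 + a) / (2 y1)
s = (3*18^2 + 13) / (2*1) mod 19 = 8
x3 = s^2 - 2 x1 mod 19 = 8^2 - 2*18 = 9
y3 = s (x1 - x3) - y1 mod 19 = 8 * (18 - 9) - 1 = 14

2P = (9, 14)


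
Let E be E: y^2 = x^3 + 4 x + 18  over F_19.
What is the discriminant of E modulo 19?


4 a^3 + 27 b^2 = 4*4^3 + 27*18^2 = 256 + 8748 = 9004
Delta = -16 * (9004) = -144064
Delta mod 19 = 13

Delta = 13 (mod 19)


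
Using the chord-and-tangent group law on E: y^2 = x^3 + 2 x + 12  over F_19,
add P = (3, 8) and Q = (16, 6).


P != Q, so use the chord formula.
s = (y2 - y1) / (x2 - x1) = (17) / (13) mod 19 = 13
x3 = s^2 - x1 - x2 mod 19 = 13^2 - 3 - 16 = 17
y3 = s (x1 - x3) - y1 mod 19 = 13 * (3 - 17) - 8 = 0

P + Q = (17, 0)


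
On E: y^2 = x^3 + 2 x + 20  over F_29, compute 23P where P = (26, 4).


k = 23 = 10111_2 (binary, LSB first: 11101)
Double-and-add from P = (26, 4):
  bit 0 = 1: acc = O + (26, 4) = (26, 4)
  bit 1 = 1: acc = (26, 4) + (6, 25) = (25, 8)
  bit 2 = 1: acc = (25, 8) + (23, 13) = (9, 10)
  bit 3 = 0: acc unchanged = (9, 10)
  bit 4 = 1: acc = (9, 10) + (3, 16) = (18, 28)

23P = (18, 28)


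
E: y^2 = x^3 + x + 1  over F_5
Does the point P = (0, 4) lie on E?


Check whether y^2 = x^3 + 1 x + 1 (mod 5) for (x, y) = (0, 4).
LHS: y^2 = 4^2 mod 5 = 1
RHS: x^3 + 1 x + 1 = 0^3 + 1*0 + 1 mod 5 = 1
LHS = RHS

Yes, on the curve


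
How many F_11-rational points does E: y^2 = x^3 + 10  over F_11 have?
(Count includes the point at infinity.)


For each x in F_11, count y with y^2 = x^3 + 0 x + 10 mod 11:
  x = 1: RHS = 0, y in [0]  -> 1 point(s)
  x = 3: RHS = 4, y in [2, 9]  -> 2 point(s)
  x = 5: RHS = 3, y in [5, 6]  -> 2 point(s)
  x = 7: RHS = 1, y in [1, 10]  -> 2 point(s)
  x = 8: RHS = 5, y in [4, 7]  -> 2 point(s)
  x = 10: RHS = 9, y in [3, 8]  -> 2 point(s)
Affine points: 11. Add the point at infinity: total = 12.

#E(F_11) = 12


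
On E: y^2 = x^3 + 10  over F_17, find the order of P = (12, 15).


Compute successive multiples of P until we hit O:
  1P = (12, 15)
  2P = (12, 2)
  3P = O

ord(P) = 3


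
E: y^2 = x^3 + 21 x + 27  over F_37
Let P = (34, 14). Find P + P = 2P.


Doubling: s = (3 x1^2 + a) / (2 y1)
s = (3*34^2 + 21) / (2*14) mod 37 = 7
x3 = s^2 - 2 x1 mod 37 = 7^2 - 2*34 = 18
y3 = s (x1 - x3) - y1 mod 37 = 7 * (34 - 18) - 14 = 24

2P = (18, 24)


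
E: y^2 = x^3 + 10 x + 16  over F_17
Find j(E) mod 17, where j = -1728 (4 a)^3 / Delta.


Delta = -16(4 a^3 + 27 b^2) mod 17 = 15
-1728 * (4 a)^3 = -1728 * (4*10)^3 mod 17 = 4
j = 4 * 15^(-1) mod 17 = 15

j = 15 (mod 17)


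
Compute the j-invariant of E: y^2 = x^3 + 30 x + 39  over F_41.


Delta = -16(4 a^3 + 27 b^2) mod 41 = 21
-1728 * (4 a)^3 = -1728 * (4*30)^3 mod 41 = 39
j = 39 * 21^(-1) mod 41 = 37

j = 37 (mod 41)


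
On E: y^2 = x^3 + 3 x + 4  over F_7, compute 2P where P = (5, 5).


Doubling: s = (3 x1^2 + a) / (2 y1)
s = (3*5^2 + 3) / (2*5) mod 7 = 5
x3 = s^2 - 2 x1 mod 7 = 5^2 - 2*5 = 1
y3 = s (x1 - x3) - y1 mod 7 = 5 * (5 - 1) - 5 = 1

2P = (1, 1)


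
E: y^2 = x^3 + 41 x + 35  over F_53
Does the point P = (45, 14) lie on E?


Check whether y^2 = x^3 + 41 x + 35 (mod 53) for (x, y) = (45, 14).
LHS: y^2 = 14^2 mod 53 = 37
RHS: x^3 + 41 x + 35 = 45^3 + 41*45 + 35 mod 53 = 43
LHS != RHS

No, not on the curve


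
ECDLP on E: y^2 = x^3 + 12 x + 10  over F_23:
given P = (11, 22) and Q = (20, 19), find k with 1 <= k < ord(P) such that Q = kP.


Enumerate multiples of P until we hit Q = (20, 19):
  1P = (11, 22)
  2P = (19, 6)
  3P = (20, 19)
Match found at i = 3.

k = 3


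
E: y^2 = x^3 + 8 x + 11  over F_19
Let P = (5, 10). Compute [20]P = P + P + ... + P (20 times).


k = 20 = 10100_2 (binary, LSB first: 00101)
Double-and-add from P = (5, 10):
  bit 0 = 0: acc unchanged = O
  bit 1 = 0: acc unchanged = O
  bit 2 = 1: acc = O + (14, 6) = (14, 6)
  bit 3 = 0: acc unchanged = (14, 6)
  bit 4 = 1: acc = (14, 6) + (2, 4) = (12, 7)

20P = (12, 7)


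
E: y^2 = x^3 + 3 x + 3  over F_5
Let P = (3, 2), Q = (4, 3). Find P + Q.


P != Q, so use the chord formula.
s = (y2 - y1) / (x2 - x1) = (1) / (1) mod 5 = 1
x3 = s^2 - x1 - x2 mod 5 = 1^2 - 3 - 4 = 4
y3 = s (x1 - x3) - y1 mod 5 = 1 * (3 - 4) - 2 = 2

P + Q = (4, 2)


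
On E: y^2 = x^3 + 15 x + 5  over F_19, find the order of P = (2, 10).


Compute successive multiples of P until we hit O:
  1P = (2, 10)
  2P = (3, 1)
  3P = (0, 10)
  4P = (17, 9)
  5P = (6, 8)
  6P = (16, 16)
  7P = (7, 15)
  8P = (11, 0)
  ... (continuing to 16P)
  16P = O

ord(P) = 16


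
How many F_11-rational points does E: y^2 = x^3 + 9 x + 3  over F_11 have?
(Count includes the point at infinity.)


For each x in F_11, count y with y^2 = x^3 + 9 x + 3 mod 11:
  x = 0: RHS = 3, y in [5, 6]  -> 2 point(s)
  x = 4: RHS = 4, y in [2, 9]  -> 2 point(s)
  x = 6: RHS = 9, y in [3, 8]  -> 2 point(s)
  x = 8: RHS = 4, y in [2, 9]  -> 2 point(s)
  x = 10: RHS = 4, y in [2, 9]  -> 2 point(s)
Affine points: 10. Add the point at infinity: total = 11.

#E(F_11) = 11


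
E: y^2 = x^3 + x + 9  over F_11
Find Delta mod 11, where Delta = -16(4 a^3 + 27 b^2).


4 a^3 + 27 b^2 = 4*1^3 + 27*9^2 = 4 + 2187 = 2191
Delta = -16 * (2191) = -35056
Delta mod 11 = 1

Delta = 1 (mod 11)


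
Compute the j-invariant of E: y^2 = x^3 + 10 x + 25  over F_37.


Delta = -16(4 a^3 + 27 b^2) mod 37 = 36
-1728 * (4 a)^3 = -1728 * (4*10)^3 mod 37 = 1
j = 1 * 36^(-1) mod 37 = 36

j = 36 (mod 37)


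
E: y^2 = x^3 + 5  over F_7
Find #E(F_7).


For each x in F_7, count y with y^2 = x^3 + 0 x + 5 mod 7:
  x = 3: RHS = 4, y in [2, 5]  -> 2 point(s)
  x = 5: RHS = 4, y in [2, 5]  -> 2 point(s)
  x = 6: RHS = 4, y in [2, 5]  -> 2 point(s)
Affine points: 6. Add the point at infinity: total = 7.

#E(F_7) = 7


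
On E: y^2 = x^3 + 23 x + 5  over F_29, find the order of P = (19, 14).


Compute successive multiples of P until we hit O:
  1P = (19, 14)
  2P = (7, 25)
  3P = (27, 3)
  4P = (8, 18)
  5P = (11, 20)
  6P = (5, 19)
  7P = (18, 25)
  8P = (26, 5)
  ... (continuing to 38P)
  38P = O

ord(P) = 38


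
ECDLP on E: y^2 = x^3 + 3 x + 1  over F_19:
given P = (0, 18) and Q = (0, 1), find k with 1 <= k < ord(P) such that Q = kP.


Enumerate multiples of P until we hit Q = (0, 1):
  1P = (0, 18)
  2P = (7, 2)
  3P = (18, 15)
  4P = (10, 9)
  5P = (10, 10)
  6P = (18, 4)
  7P = (7, 17)
  8P = (0, 1)
Match found at i = 8.

k = 8


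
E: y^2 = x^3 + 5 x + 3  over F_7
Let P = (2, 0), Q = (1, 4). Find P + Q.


P != Q, so use the chord formula.
s = (y2 - y1) / (x2 - x1) = (4) / (6) mod 7 = 3
x3 = s^2 - x1 - x2 mod 7 = 3^2 - 2 - 1 = 6
y3 = s (x1 - x3) - y1 mod 7 = 3 * (2 - 6) - 0 = 2

P + Q = (6, 2)


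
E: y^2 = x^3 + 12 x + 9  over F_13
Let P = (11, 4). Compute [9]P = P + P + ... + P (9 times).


k = 9 = 1001_2 (binary, LSB first: 1001)
Double-and-add from P = (11, 4):
  bit 0 = 1: acc = O + (11, 4) = (11, 4)
  bit 1 = 0: acc unchanged = (11, 4)
  bit 2 = 0: acc unchanged = (11, 4)
  bit 3 = 1: acc = (11, 4) + (9, 1) = (5, 5)

9P = (5, 5)


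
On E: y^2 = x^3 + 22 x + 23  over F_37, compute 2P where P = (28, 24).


Doubling: s = (3 x1^2 + a) / (2 y1)
s = (3*28^2 + 22) / (2*24) mod 37 = 14
x3 = s^2 - 2 x1 mod 37 = 14^2 - 2*28 = 29
y3 = s (x1 - x3) - y1 mod 37 = 14 * (28 - 29) - 24 = 36

2P = (29, 36)


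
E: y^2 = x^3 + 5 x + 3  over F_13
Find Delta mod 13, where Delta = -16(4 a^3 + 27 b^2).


4 a^3 + 27 b^2 = 4*5^3 + 27*3^2 = 500 + 243 = 743
Delta = -16 * (743) = -11888
Delta mod 13 = 7

Delta = 7 (mod 13)


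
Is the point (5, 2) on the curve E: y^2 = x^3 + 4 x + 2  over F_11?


Check whether y^2 = x^3 + 4 x + 2 (mod 11) for (x, y) = (5, 2).
LHS: y^2 = 2^2 mod 11 = 4
RHS: x^3 + 4 x + 2 = 5^3 + 4*5 + 2 mod 11 = 4
LHS = RHS

Yes, on the curve


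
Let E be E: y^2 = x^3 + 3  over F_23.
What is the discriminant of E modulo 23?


4 a^3 + 27 b^2 = 4*0^3 + 27*3^2 = 0 + 243 = 243
Delta = -16 * (243) = -3888
Delta mod 23 = 22

Delta = 22 (mod 23)


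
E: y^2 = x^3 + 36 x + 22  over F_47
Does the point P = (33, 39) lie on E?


Check whether y^2 = x^3 + 36 x + 22 (mod 47) for (x, y) = (33, 39).
LHS: y^2 = 39^2 mod 47 = 17
RHS: x^3 + 36 x + 22 = 33^3 + 36*33 + 22 mod 47 = 17
LHS = RHS

Yes, on the curve


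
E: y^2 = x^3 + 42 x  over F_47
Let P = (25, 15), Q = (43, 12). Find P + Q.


P != Q, so use the chord formula.
s = (y2 - y1) / (x2 - x1) = (44) / (18) mod 47 = 39
x3 = s^2 - x1 - x2 mod 47 = 39^2 - 25 - 43 = 43
y3 = s (x1 - x3) - y1 mod 47 = 39 * (25 - 43) - 15 = 35

P + Q = (43, 35)


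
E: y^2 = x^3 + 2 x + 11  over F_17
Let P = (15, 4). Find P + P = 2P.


Doubling: s = (3 x1^2 + a) / (2 y1)
s = (3*15^2 + 2) / (2*4) mod 17 = 6
x3 = s^2 - 2 x1 mod 17 = 6^2 - 2*15 = 6
y3 = s (x1 - x3) - y1 mod 17 = 6 * (15 - 6) - 4 = 16

2P = (6, 16)


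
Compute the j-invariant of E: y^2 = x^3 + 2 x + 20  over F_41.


Delta = -16(4 a^3 + 27 b^2) mod 41 = 36
-1728 * (4 a)^3 = -1728 * (4*2)^3 mod 41 = 3
j = 3 * 36^(-1) mod 41 = 24

j = 24 (mod 41)


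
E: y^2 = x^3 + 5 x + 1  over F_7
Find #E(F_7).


For each x in F_7, count y with y^2 = x^3 + 5 x + 1 mod 7:
  x = 0: RHS = 1, y in [1, 6]  -> 2 point(s)
  x = 1: RHS = 0, y in [0]  -> 1 point(s)
  x = 3: RHS = 1, y in [1, 6]  -> 2 point(s)
  x = 4: RHS = 1, y in [1, 6]  -> 2 point(s)
  x = 5: RHS = 4, y in [2, 5]  -> 2 point(s)
  x = 6: RHS = 2, y in [3, 4]  -> 2 point(s)
Affine points: 11. Add the point at infinity: total = 12.

#E(F_7) = 12


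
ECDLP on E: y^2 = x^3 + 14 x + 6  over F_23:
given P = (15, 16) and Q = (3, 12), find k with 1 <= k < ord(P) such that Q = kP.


Enumerate multiples of P until we hit Q = (3, 12):
  1P = (15, 16)
  2P = (18, 15)
  3P = (8, 20)
  4P = (13, 19)
  5P = (3, 12)
Match found at i = 5.

k = 5


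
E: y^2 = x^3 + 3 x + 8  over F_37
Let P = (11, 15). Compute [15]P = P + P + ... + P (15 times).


k = 15 = 1111_2 (binary, LSB first: 1111)
Double-and-add from P = (11, 15):
  bit 0 = 1: acc = O + (11, 15) = (11, 15)
  bit 1 = 1: acc = (11, 15) + (4, 26) = (29, 8)
  bit 2 = 1: acc = (29, 8) + (8, 27) = (3, 9)
  bit 3 = 1: acc = (3, 9) + (12, 12) = (18, 23)

15P = (18, 23)


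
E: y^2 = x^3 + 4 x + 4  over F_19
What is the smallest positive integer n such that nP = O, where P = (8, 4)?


Compute successive multiples of P until we hit O:
  1P = (8, 4)
  2P = (0, 2)
  3P = (17, 8)
  4P = (1, 16)
  5P = (11, 12)
  6P = (5, 4)
  7P = (6, 15)
  8P = (2, 1)
  ... (continuing to 26P)
  26P = O

ord(P) = 26


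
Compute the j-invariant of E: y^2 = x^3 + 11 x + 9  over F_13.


Delta = -16(4 a^3 + 27 b^2) mod 13 = 9
-1728 * (4 a)^3 = -1728 * (4*11)^3 mod 13 = 8
j = 8 * 9^(-1) mod 13 = 11

j = 11 (mod 13)


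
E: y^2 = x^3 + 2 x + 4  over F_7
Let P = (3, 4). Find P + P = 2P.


Doubling: s = (3 x1^2 + a) / (2 y1)
s = (3*3^2 + 2) / (2*4) mod 7 = 1
x3 = s^2 - 2 x1 mod 7 = 1^2 - 2*3 = 2
y3 = s (x1 - x3) - y1 mod 7 = 1 * (3 - 2) - 4 = 4

2P = (2, 4)


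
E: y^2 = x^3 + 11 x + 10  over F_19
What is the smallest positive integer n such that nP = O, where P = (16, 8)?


Compute successive multiples of P until we hit O:
  1P = (16, 8)
  2P = (6, 11)
  3P = (14, 18)
  4P = (14, 1)
  5P = (6, 8)
  6P = (16, 11)
  7P = O

ord(P) = 7


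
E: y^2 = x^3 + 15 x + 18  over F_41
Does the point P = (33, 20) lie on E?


Check whether y^2 = x^3 + 15 x + 18 (mod 41) for (x, y) = (33, 20).
LHS: y^2 = 20^2 mod 41 = 31
RHS: x^3 + 15 x + 18 = 33^3 + 15*33 + 18 mod 41 = 1
LHS != RHS

No, not on the curve


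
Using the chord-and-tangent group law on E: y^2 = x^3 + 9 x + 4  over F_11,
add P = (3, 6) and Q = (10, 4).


P != Q, so use the chord formula.
s = (y2 - y1) / (x2 - x1) = (9) / (7) mod 11 = 6
x3 = s^2 - x1 - x2 mod 11 = 6^2 - 3 - 10 = 1
y3 = s (x1 - x3) - y1 mod 11 = 6 * (3 - 1) - 6 = 6

P + Q = (1, 6)


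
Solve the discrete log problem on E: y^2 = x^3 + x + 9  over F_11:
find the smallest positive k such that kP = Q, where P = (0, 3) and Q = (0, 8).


Enumerate multiples of P until we hit Q = (0, 8):
  1P = (0, 3)
  2P = (4, 0)
  3P = (0, 8)
Match found at i = 3.

k = 3


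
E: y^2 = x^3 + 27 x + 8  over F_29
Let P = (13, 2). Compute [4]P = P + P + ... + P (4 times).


k = 4 = 100_2 (binary, LSB first: 001)
Double-and-add from P = (13, 2):
  bit 0 = 0: acc unchanged = O
  bit 1 = 0: acc unchanged = O
  bit 2 = 1: acc = O + (4, 8) = (4, 8)

4P = (4, 8)


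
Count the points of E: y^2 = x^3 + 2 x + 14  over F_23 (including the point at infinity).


For each x in F_23, count y with y^2 = x^3 + 2 x + 14 mod 23:
  x = 2: RHS = 3, y in [7, 16]  -> 2 point(s)
  x = 3: RHS = 1, y in [1, 22]  -> 2 point(s)
  x = 6: RHS = 12, y in [9, 14]  -> 2 point(s)
  x = 7: RHS = 3, y in [7, 16]  -> 2 point(s)
  x = 8: RHS = 13, y in [6, 17]  -> 2 point(s)
  x = 9: RHS = 2, y in [5, 18]  -> 2 point(s)
  x = 12: RHS = 18, y in [8, 15]  -> 2 point(s)
  x = 13: RHS = 6, y in [11, 12]  -> 2 point(s)
  x = 14: RHS = 3, y in [7, 16]  -> 2 point(s)
  x = 16: RHS = 2, y in [5, 18]  -> 2 point(s)
  x = 17: RHS = 16, y in [4, 19]  -> 2 point(s)
  x = 20: RHS = 4, y in [2, 21]  -> 2 point(s)
  x = 21: RHS = 2, y in [5, 18]  -> 2 point(s)
Affine points: 26. Add the point at infinity: total = 27.

#E(F_23) = 27


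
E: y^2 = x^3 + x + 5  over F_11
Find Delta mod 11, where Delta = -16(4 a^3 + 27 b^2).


4 a^3 + 27 b^2 = 4*1^3 + 27*5^2 = 4 + 675 = 679
Delta = -16 * (679) = -10864
Delta mod 11 = 4

Delta = 4 (mod 11)


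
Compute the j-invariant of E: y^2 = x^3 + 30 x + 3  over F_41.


Delta = -16(4 a^3 + 27 b^2) mod 41 = 34
-1728 * (4 a)^3 = -1728 * (4*30)^3 mod 41 = 39
j = 39 * 34^(-1) mod 41 = 12

j = 12 (mod 41)


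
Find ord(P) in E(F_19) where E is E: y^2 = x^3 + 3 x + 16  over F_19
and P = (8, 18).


Compute successive multiples of P until we hit O:
  1P = (8, 18)
  2P = (14, 16)
  3P = (14, 3)
  4P = (8, 1)
  5P = O

ord(P) = 5


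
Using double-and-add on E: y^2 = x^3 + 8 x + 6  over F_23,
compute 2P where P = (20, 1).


k = 2 = 10_2 (binary, LSB first: 01)
Double-and-add from P = (20, 1):
  bit 0 = 0: acc unchanged = O
  bit 1 = 1: acc = O + (19, 5) = (19, 5)

2P = (19, 5)


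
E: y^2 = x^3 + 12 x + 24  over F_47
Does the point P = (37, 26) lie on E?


Check whether y^2 = x^3 + 12 x + 24 (mod 47) for (x, y) = (37, 26).
LHS: y^2 = 26^2 mod 47 = 18
RHS: x^3 + 12 x + 24 = 37^3 + 12*37 + 24 mod 47 = 32
LHS != RHS

No, not on the curve


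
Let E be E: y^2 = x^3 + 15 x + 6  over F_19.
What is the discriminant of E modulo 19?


4 a^3 + 27 b^2 = 4*15^3 + 27*6^2 = 13500 + 972 = 14472
Delta = -16 * (14472) = -231552
Delta mod 19 = 1

Delta = 1 (mod 19)


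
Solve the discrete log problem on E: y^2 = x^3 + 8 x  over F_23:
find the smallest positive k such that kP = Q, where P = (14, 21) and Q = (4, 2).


Enumerate multiples of P until we hit Q = (4, 2):
  1P = (14, 21)
  2P = (1, 20)
  3P = (11, 4)
  4P = (2, 1)
  5P = (20, 15)
  6P = (13, 1)
  7P = (5, 21)
  8P = (4, 2)
Match found at i = 8.

k = 8


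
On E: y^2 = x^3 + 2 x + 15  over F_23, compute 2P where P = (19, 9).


Doubling: s = (3 x1^2 + a) / (2 y1)
s = (3*19^2 + 2) / (2*9) mod 23 = 13
x3 = s^2 - 2 x1 mod 23 = 13^2 - 2*19 = 16
y3 = s (x1 - x3) - y1 mod 23 = 13 * (19 - 16) - 9 = 7

2P = (16, 7)


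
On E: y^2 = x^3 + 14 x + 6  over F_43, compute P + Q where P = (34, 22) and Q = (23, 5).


P != Q, so use the chord formula.
s = (y2 - y1) / (x2 - x1) = (26) / (32) mod 43 = 25
x3 = s^2 - x1 - x2 mod 43 = 25^2 - 34 - 23 = 9
y3 = s (x1 - x3) - y1 mod 43 = 25 * (34 - 9) - 22 = 1

P + Q = (9, 1)


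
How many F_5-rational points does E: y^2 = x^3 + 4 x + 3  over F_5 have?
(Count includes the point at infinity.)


For each x in F_5, count y with y^2 = x^3 + 4 x + 3 mod 5:
  x = 2: RHS = 4, y in [2, 3]  -> 2 point(s)
Affine points: 2. Add the point at infinity: total = 3.

#E(F_5) = 3


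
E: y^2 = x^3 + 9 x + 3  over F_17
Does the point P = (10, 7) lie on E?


Check whether y^2 = x^3 + 9 x + 3 (mod 17) for (x, y) = (10, 7).
LHS: y^2 = 7^2 mod 17 = 15
RHS: x^3 + 9 x + 3 = 10^3 + 9*10 + 3 mod 17 = 5
LHS != RHS

No, not on the curve


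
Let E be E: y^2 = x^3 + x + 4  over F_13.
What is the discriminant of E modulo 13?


4 a^3 + 27 b^2 = 4*1^3 + 27*4^2 = 4 + 432 = 436
Delta = -16 * (436) = -6976
Delta mod 13 = 5

Delta = 5 (mod 13)


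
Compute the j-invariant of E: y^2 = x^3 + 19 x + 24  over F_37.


Delta = -16(4 a^3 + 27 b^2) mod 37 = 22
-1728 * (4 a)^3 = -1728 * (4*19)^3 mod 37 = 14
j = 14 * 22^(-1) mod 37 = 4

j = 4 (mod 37)


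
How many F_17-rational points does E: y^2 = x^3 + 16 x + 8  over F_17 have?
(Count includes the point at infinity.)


For each x in F_17, count y with y^2 = x^3 + 16 x + 8 mod 17:
  x = 0: RHS = 8, y in [5, 12]  -> 2 point(s)
  x = 1: RHS = 8, y in [5, 12]  -> 2 point(s)
  x = 3: RHS = 15, y in [7, 10]  -> 2 point(s)
  x = 4: RHS = 0, y in [0]  -> 1 point(s)
  x = 5: RHS = 9, y in [3, 14]  -> 2 point(s)
  x = 7: RHS = 4, y in [2, 15]  -> 2 point(s)
  x = 8: RHS = 2, y in [6, 11]  -> 2 point(s)
  x = 11: RHS = 2, y in [6, 11]  -> 2 point(s)
  x = 13: RHS = 16, y in [4, 13]  -> 2 point(s)
  x = 14: RHS = 1, y in [1, 16]  -> 2 point(s)
  x = 15: RHS = 2, y in [6, 11]  -> 2 point(s)
  x = 16: RHS = 8, y in [5, 12]  -> 2 point(s)
Affine points: 23. Add the point at infinity: total = 24.

#E(F_17) = 24


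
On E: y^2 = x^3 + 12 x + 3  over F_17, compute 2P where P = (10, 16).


Doubling: s = (3 x1^2 + a) / (2 y1)
s = (3*10^2 + 12) / (2*16) mod 17 = 14
x3 = s^2 - 2 x1 mod 17 = 14^2 - 2*10 = 6
y3 = s (x1 - x3) - y1 mod 17 = 14 * (10 - 6) - 16 = 6

2P = (6, 6)


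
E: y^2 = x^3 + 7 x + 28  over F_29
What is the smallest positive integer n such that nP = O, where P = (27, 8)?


Compute successive multiples of P until we hit O:
  1P = (27, 8)
  2P = (13, 5)
  3P = (25, 9)
  4P = (28, 7)
  5P = (4, 27)
  6P = (4, 2)
  7P = (28, 22)
  8P = (25, 20)
  ... (continuing to 11P)
  11P = O

ord(P) = 11


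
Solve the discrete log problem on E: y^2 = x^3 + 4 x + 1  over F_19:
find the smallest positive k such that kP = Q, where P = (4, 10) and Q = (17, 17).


Enumerate multiples of P until we hit Q = (17, 17):
  1P = (4, 10)
  2P = (17, 17)
Match found at i = 2.

k = 2


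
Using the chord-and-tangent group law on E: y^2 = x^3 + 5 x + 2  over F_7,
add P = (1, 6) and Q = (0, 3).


P != Q, so use the chord formula.
s = (y2 - y1) / (x2 - x1) = (4) / (6) mod 7 = 3
x3 = s^2 - x1 - x2 mod 7 = 3^2 - 1 - 0 = 1
y3 = s (x1 - x3) - y1 mod 7 = 3 * (1 - 1) - 6 = 1

P + Q = (1, 1)


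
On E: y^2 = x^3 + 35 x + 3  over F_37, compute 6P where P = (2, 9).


k = 6 = 110_2 (binary, LSB first: 011)
Double-and-add from P = (2, 9):
  bit 0 = 0: acc unchanged = O
  bit 1 = 1: acc = O + (26, 27) = (26, 27)
  bit 2 = 1: acc = (26, 27) + (21, 3) = (16, 21)

6P = (16, 21)


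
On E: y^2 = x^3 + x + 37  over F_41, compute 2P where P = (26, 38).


Doubling: s = (3 x1^2 + a) / (2 y1)
s = (3*26^2 + 1) / (2*38) mod 41 = 24
x3 = s^2 - 2 x1 mod 41 = 24^2 - 2*26 = 32
y3 = s (x1 - x3) - y1 mod 41 = 24 * (26 - 32) - 38 = 23

2P = (32, 23)


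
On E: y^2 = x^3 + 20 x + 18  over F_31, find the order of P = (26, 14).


Compute successive multiples of P until we hit O:
  1P = (26, 14)
  2P = (7, 25)
  3P = (18, 14)
  4P = (18, 17)
  5P = (7, 6)
  6P = (26, 17)
  7P = O

ord(P) = 7


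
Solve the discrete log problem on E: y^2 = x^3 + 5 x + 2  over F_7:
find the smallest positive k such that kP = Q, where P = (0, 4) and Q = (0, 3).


Enumerate multiples of P until we hit Q = (0, 3):
  1P = (0, 4)
  2P = (4, 4)
  3P = (3, 3)
  4P = (1, 1)
  5P = (1, 6)
  6P = (3, 4)
  7P = (4, 3)
  8P = (0, 3)
Match found at i = 8.

k = 8


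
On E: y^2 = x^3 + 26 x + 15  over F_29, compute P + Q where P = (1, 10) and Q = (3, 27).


P != Q, so use the chord formula.
s = (y2 - y1) / (x2 - x1) = (17) / (2) mod 29 = 23
x3 = s^2 - x1 - x2 mod 29 = 23^2 - 1 - 3 = 3
y3 = s (x1 - x3) - y1 mod 29 = 23 * (1 - 3) - 10 = 2

P + Q = (3, 2)


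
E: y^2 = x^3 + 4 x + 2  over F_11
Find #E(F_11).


For each x in F_11, count y with y^2 = x^3 + 4 x + 2 mod 11:
  x = 4: RHS = 5, y in [4, 7]  -> 2 point(s)
  x = 5: RHS = 4, y in [2, 9]  -> 2 point(s)
  x = 6: RHS = 0, y in [0]  -> 1 point(s)
Affine points: 5. Add the point at infinity: total = 6.

#E(F_11) = 6


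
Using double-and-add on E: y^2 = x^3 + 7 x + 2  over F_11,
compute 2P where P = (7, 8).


k = 2 = 10_2 (binary, LSB first: 01)
Double-and-add from P = (7, 8):
  bit 0 = 0: acc unchanged = O
  bit 1 = 1: acc = O + (8, 3) = (8, 3)

2P = (8, 3)


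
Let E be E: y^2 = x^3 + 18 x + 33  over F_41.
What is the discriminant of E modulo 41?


4 a^3 + 27 b^2 = 4*18^3 + 27*33^2 = 23328 + 29403 = 52731
Delta = -16 * (52731) = -843696
Delta mod 41 = 2

Delta = 2 (mod 41)


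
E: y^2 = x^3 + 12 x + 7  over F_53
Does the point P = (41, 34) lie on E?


Check whether y^2 = x^3 + 12 x + 7 (mod 53) for (x, y) = (41, 34).
LHS: y^2 = 34^2 mod 53 = 43
RHS: x^3 + 12 x + 7 = 41^3 + 12*41 + 7 mod 53 = 43
LHS = RHS

Yes, on the curve


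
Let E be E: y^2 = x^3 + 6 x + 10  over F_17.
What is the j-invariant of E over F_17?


Delta = -16(4 a^3 + 27 b^2) mod 17 = 11
-1728 * (4 a)^3 = -1728 * (4*6)^3 mod 17 = 1
j = 1 * 11^(-1) mod 17 = 14

j = 14 (mod 17)


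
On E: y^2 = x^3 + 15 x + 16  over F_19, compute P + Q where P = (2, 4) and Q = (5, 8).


P != Q, so use the chord formula.
s = (y2 - y1) / (x2 - x1) = (4) / (3) mod 19 = 14
x3 = s^2 - x1 - x2 mod 19 = 14^2 - 2 - 5 = 18
y3 = s (x1 - x3) - y1 mod 19 = 14 * (2 - 18) - 4 = 0

P + Q = (18, 0)


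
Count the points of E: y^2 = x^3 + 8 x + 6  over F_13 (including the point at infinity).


For each x in F_13, count y with y^2 = x^3 + 8 x + 6 mod 13:
  x = 2: RHS = 4, y in [2, 11]  -> 2 point(s)
  x = 6: RHS = 10, y in [6, 7]  -> 2 point(s)
  x = 8: RHS = 10, y in [6, 7]  -> 2 point(s)
  x = 9: RHS = 1, y in [1, 12]  -> 2 point(s)
  x = 12: RHS = 10, y in [6, 7]  -> 2 point(s)
Affine points: 10. Add the point at infinity: total = 11.

#E(F_13) = 11


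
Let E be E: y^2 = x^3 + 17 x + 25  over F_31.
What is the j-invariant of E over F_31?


Delta = -16(4 a^3 + 27 b^2) mod 31 = 11
-1728 * (4 a)^3 = -1728 * (4*17)^3 mod 31 = 23
j = 23 * 11^(-1) mod 31 = 19

j = 19 (mod 31)


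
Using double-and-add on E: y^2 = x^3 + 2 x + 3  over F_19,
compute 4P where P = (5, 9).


k = 4 = 100_2 (binary, LSB first: 001)
Double-and-add from P = (5, 9):
  bit 0 = 0: acc unchanged = O
  bit 1 = 0: acc unchanged = O
  bit 2 = 1: acc = O + (5, 10) = (5, 10)

4P = (5, 10)


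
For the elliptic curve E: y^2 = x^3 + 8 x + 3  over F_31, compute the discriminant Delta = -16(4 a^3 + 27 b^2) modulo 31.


4 a^3 + 27 b^2 = 4*8^3 + 27*3^2 = 2048 + 243 = 2291
Delta = -16 * (2291) = -36656
Delta mod 31 = 17

Delta = 17 (mod 31)


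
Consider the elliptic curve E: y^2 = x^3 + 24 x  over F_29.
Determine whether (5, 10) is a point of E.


Check whether y^2 = x^3 + 24 x + 0 (mod 29) for (x, y) = (5, 10).
LHS: y^2 = 10^2 mod 29 = 13
RHS: x^3 + 24 x + 0 = 5^3 + 24*5 + 0 mod 29 = 13
LHS = RHS

Yes, on the curve


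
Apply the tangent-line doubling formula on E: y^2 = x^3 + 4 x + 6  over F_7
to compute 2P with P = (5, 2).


Doubling: s = (3 x1^2 + a) / (2 y1)
s = (3*5^2 + 4) / (2*2) mod 7 = 4
x3 = s^2 - 2 x1 mod 7 = 4^2 - 2*5 = 6
y3 = s (x1 - x3) - y1 mod 7 = 4 * (5 - 6) - 2 = 1

2P = (6, 1)


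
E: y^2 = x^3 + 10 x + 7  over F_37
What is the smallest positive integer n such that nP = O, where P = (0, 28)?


Compute successive multiples of P until we hit O:
  1P = (0, 28)
  2P = (30, 1)
  3P = (3, 8)
  4P = (25, 3)
  5P = (13, 22)
  6P = (31, 29)
  7P = (5, 16)
  8P = (20, 20)
  ... (continuing to 22P)
  22P = O

ord(P) = 22


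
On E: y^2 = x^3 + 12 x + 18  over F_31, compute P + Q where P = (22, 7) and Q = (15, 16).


P != Q, so use the chord formula.
s = (y2 - y1) / (x2 - x1) = (9) / (24) mod 31 = 12
x3 = s^2 - x1 - x2 mod 31 = 12^2 - 22 - 15 = 14
y3 = s (x1 - x3) - y1 mod 31 = 12 * (22 - 14) - 7 = 27

P + Q = (14, 27)


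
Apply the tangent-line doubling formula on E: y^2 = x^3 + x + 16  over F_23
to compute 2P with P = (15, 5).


Doubling: s = (3 x1^2 + a) / (2 y1)
s = (3*15^2 + 1) / (2*5) mod 23 = 17
x3 = s^2 - 2 x1 mod 23 = 17^2 - 2*15 = 6
y3 = s (x1 - x3) - y1 mod 23 = 17 * (15 - 6) - 5 = 10

2P = (6, 10)


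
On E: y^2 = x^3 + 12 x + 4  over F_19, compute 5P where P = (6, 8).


k = 5 = 101_2 (binary, LSB first: 101)
Double-and-add from P = (6, 8):
  bit 0 = 1: acc = O + (6, 8) = (6, 8)
  bit 1 = 0: acc unchanged = (6, 8)
  bit 2 = 1: acc = (6, 8) + (14, 16) = (0, 17)

5P = (0, 17)


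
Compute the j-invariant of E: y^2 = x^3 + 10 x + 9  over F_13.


Delta = -16(4 a^3 + 27 b^2) mod 13 = 3
-1728 * (4 a)^3 = -1728 * (4*10)^3 mod 13 = 1
j = 1 * 3^(-1) mod 13 = 9

j = 9 (mod 13)


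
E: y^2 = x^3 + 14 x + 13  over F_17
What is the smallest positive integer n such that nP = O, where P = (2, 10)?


Compute successive multiples of P until we hit O:
  1P = (2, 10)
  2P = (5, 15)
  3P = (9, 1)
  4P = (8, 5)
  5P = (11, 6)
  6P = (0, 8)
  7P = (16, 10)
  8P = (16, 7)
  ... (continuing to 15P)
  15P = O

ord(P) = 15


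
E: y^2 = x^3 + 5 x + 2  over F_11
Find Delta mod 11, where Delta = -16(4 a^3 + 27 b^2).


4 a^3 + 27 b^2 = 4*5^3 + 27*2^2 = 500 + 108 = 608
Delta = -16 * (608) = -9728
Delta mod 11 = 7

Delta = 7 (mod 11)


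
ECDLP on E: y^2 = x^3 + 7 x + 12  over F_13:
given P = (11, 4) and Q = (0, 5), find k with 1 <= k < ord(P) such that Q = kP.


Enumerate multiples of P until we hit Q = (0, 5):
  1P = (11, 4)
  2P = (7, 12)
  3P = (12, 11)
  4P = (0, 8)
  5P = (6, 6)
  6P = (5, 4)
  7P = (10, 9)
  8P = (4, 0)
  9P = (10, 4)
  10P = (5, 9)
  11P = (6, 7)
  12P = (0, 5)
Match found at i = 12.

k = 12


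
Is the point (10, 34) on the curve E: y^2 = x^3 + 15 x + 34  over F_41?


Check whether y^2 = x^3 + 15 x + 34 (mod 41) for (x, y) = (10, 34).
LHS: y^2 = 34^2 mod 41 = 8
RHS: x^3 + 15 x + 34 = 10^3 + 15*10 + 34 mod 41 = 36
LHS != RHS

No, not on the curve


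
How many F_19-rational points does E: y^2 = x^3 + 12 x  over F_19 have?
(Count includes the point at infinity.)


For each x in F_19, count y with y^2 = x^3 + 12 x + 0 mod 19:
  x = 0: RHS = 0, y in [0]  -> 1 point(s)
  x = 3: RHS = 6, y in [5, 14]  -> 2 point(s)
  x = 4: RHS = 17, y in [6, 13]  -> 2 point(s)
  x = 7: RHS = 9, y in [3, 16]  -> 2 point(s)
  x = 8: RHS = 0, y in [0]  -> 1 point(s)
  x = 9: RHS = 1, y in [1, 18]  -> 2 point(s)
  x = 11: RHS = 0, y in [0]  -> 1 point(s)
  x = 13: RHS = 16, y in [4, 15]  -> 2 point(s)
  x = 14: RHS = 5, y in [9, 10]  -> 2 point(s)
  x = 17: RHS = 6, y in [5, 14]  -> 2 point(s)
  x = 18: RHS = 6, y in [5, 14]  -> 2 point(s)
Affine points: 19. Add the point at infinity: total = 20.

#E(F_19) = 20
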